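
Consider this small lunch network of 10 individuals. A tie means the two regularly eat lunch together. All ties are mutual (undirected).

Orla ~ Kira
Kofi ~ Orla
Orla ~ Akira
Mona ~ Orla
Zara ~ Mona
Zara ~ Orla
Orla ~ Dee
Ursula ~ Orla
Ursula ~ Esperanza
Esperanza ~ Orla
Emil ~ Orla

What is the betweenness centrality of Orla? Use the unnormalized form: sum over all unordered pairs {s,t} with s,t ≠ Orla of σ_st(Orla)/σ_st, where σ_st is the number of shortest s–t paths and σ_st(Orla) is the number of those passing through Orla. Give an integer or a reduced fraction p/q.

34

Pairs whose geodesics pass through Orla — Dee–Emil: 1; Dee–Kofi: 1; Dee–Esperanza: 1; Dee–Zara: 1; Dee–Mona: 1; Dee–Akira: 1; Dee–Kira: 1; Dee–Ursula: 1; Emil–Kofi: 1; Emil–Esperanza: 1; Emil–Zara: 1; Emil–Mona: 1; Emil–Akira: 1; Emil–Kira: 1 … (+20 more pairs).
All other pairs contribute 0.
Summing the contributions gives betweenness(Orla) = 34.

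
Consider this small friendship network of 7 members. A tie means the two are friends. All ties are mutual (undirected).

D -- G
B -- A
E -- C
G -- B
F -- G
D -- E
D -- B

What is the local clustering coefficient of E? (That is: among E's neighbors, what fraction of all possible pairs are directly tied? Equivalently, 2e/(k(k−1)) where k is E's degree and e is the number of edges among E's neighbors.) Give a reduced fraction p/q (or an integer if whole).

0

E's neighbors: C and D (k = 2).
Possible neighbor pairs: C(2,2) = 1. Edges among them: none → e = 0.
Clustering(E) = 0/1.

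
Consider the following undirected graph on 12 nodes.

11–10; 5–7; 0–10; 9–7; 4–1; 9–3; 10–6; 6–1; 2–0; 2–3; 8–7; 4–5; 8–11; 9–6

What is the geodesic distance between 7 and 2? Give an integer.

3

One shortest route is 7 – 9 – 3 – 2, which uses 3 edges, and at distance 2 from 7 we only reach {3, 4, 6, 11}, which does not include 2. So d(7,2) = 3.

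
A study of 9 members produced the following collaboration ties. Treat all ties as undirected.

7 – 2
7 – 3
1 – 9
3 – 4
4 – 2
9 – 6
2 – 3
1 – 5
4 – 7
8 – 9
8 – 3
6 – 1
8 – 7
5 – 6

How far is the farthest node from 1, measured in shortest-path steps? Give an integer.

Distances from 1: 2:4, 3:3, 4:4, 5:1, 6:1, 7:3, 8:2, 9:1.
The largest is 4 (to 2 and 4), so the eccentricity of 1 is 4.

4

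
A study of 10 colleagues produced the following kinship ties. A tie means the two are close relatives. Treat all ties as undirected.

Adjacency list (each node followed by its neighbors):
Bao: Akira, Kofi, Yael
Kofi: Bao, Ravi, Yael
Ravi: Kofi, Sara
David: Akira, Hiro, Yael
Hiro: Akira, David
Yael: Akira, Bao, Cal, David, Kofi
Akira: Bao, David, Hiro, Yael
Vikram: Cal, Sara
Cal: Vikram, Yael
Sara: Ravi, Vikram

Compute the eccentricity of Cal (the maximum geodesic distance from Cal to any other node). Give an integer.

3

Distances from Cal: Akira:2, Bao:2, David:2, Hiro:3, Kofi:2, Ravi:3, Sara:2, Vikram:1, Yael:1.
The largest is 3 (to Ravi and Hiro), so the eccentricity of Cal is 3.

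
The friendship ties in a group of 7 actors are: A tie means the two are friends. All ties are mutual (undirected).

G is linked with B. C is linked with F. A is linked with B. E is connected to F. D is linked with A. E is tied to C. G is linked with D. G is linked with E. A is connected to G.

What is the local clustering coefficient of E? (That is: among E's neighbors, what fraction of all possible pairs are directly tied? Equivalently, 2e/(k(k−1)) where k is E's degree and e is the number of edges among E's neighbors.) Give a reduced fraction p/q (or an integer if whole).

E's neighbors: C, F, and G (k = 3).
Possible neighbor pairs: C(3,2) = 3. Edges among them: C–F → e = 1.
Clustering(E) = 1/3.

1/3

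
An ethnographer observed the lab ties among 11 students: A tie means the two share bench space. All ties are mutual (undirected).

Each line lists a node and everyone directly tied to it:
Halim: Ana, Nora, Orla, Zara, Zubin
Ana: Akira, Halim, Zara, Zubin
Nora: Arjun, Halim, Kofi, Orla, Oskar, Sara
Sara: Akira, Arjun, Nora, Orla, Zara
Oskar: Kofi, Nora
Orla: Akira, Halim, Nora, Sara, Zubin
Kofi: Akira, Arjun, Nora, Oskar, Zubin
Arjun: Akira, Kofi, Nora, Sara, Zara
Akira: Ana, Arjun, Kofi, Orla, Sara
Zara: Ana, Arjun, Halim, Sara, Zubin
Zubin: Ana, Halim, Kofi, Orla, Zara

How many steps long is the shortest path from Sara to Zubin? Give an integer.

2

One shortest route is Sara – Orla – Zubin, which uses 2 edges, and Sara and Zubin are not directly tied, so nothing shorter exists. So d(Sara,Zubin) = 2.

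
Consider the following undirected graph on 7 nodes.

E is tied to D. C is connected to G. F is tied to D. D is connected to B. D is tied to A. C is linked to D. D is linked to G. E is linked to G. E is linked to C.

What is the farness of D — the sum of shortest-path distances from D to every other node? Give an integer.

Distances from D: A:1, B:1, C:1, E:1, F:1, G:1.
Sum = 1 + 1 + 1 + 1 + 1 + 1 = 6.

6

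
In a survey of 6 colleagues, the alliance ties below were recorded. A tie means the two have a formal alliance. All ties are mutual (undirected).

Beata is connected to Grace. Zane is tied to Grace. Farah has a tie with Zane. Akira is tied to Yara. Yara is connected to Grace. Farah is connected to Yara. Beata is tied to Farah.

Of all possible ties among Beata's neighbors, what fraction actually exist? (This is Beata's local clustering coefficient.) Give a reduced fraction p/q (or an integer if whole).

0

Beata's neighbors: Farah and Grace (k = 2).
Possible neighbor pairs: C(2,2) = 1. Edges among them: none → e = 0.
Clustering(Beata) = 0/1.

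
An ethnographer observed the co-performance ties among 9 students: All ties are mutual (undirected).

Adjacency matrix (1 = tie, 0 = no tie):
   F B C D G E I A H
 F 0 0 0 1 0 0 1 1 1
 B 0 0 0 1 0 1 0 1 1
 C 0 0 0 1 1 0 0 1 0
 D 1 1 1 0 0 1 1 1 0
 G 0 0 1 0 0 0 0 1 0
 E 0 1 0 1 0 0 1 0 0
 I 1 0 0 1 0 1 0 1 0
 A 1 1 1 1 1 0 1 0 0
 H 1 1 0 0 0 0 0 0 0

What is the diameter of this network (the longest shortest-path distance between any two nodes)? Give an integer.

Eccentricity of each node (its greatest distance to any other): A:2, B:2, C:3, D:2, E:3, F:2, G:3, H:3, I:2.
The maximum eccentricity is 3, realized for instance by the pair C–H via C – D – F – H. So the diameter is 3.

3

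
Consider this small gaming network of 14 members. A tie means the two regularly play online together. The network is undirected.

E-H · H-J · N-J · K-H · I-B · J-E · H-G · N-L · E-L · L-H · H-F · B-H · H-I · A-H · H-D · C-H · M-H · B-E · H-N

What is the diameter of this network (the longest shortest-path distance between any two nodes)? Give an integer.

2

Eccentricity of each node (its greatest distance to any other): A:2, B:2, C:2, D:2, E:2, F:2, G:2, H:1, I:2, J:2, K:2, L:2, M:2, N:2.
The maximum eccentricity is 2, realized for instance by the pair I–N via I – H – N. So the diameter is 2.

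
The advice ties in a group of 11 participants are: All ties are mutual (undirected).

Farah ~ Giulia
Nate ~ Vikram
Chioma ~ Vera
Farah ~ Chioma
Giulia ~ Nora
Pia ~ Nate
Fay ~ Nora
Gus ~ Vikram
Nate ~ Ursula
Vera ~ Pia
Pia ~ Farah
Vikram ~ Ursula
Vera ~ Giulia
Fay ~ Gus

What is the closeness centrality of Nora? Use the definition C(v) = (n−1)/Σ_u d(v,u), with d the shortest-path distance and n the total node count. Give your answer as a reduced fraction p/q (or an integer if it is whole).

2/5

Distances from Nora: Chioma:3, Farah:2, Fay:1, Giulia:1, Gus:2, Nate:4, Pia:3, Ursula:4, Vera:2, Vikram:3. Sum = 25.
n = 11, so closeness = 10/25 = 2/5.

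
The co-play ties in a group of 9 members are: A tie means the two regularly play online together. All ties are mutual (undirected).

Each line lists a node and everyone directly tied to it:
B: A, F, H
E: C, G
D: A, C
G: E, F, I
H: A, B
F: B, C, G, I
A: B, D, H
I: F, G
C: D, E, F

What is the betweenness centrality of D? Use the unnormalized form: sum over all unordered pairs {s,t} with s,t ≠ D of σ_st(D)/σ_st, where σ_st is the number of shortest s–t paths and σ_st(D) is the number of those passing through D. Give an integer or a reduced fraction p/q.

17/6

Pairs whose geodesics pass through D — C–H: 1/2; C–A: 1; E–H: 1/3; E–A: 1.
All other pairs contribute 0.
Summing the contributions gives betweenness(D) = 17/6.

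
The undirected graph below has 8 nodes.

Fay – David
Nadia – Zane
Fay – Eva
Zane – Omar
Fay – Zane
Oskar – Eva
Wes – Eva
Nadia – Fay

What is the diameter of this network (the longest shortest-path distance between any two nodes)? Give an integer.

Eccentricity of each node (its greatest distance to any other): David:3, Eva:3, Fay:2, Nadia:3, Omar:4, Oskar:4, Wes:4, Zane:3.
The maximum eccentricity is 4, realized for instance by the pair Oskar–Omar via Oskar – Eva – Fay – Zane – Omar. So the diameter is 4.

4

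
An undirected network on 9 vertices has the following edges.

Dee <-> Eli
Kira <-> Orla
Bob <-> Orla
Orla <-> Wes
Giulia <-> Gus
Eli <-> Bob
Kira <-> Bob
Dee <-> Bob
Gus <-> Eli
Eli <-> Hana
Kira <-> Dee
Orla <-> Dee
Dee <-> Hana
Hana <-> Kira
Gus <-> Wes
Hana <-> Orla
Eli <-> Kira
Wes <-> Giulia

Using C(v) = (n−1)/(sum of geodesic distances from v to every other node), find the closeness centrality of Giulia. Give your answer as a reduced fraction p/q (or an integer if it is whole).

Distances from Giulia: Bob:3, Dee:3, Eli:2, Gus:1, Hana:3, Kira:3, Orla:2, Wes:1. Sum = 18.
n = 9, so closeness = 8/18 = 4/9.

4/9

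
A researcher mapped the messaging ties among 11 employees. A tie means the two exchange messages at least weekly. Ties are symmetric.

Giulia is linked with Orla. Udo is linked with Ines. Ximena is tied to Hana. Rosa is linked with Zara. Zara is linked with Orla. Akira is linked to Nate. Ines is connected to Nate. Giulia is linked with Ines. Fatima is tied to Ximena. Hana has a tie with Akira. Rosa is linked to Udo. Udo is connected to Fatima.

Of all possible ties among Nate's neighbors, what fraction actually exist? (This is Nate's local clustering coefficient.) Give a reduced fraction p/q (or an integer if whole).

0

Nate's neighbors: Akira and Ines (k = 2).
Possible neighbor pairs: C(2,2) = 1. Edges among them: none → e = 0.
Clustering(Nate) = 0/1.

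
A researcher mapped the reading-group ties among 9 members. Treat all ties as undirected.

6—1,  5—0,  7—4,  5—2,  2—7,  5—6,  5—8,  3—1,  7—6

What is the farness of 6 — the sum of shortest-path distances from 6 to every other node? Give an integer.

13

Distances from 6: 0:2, 1:1, 2:2, 3:2, 4:2, 5:1, 7:1, 8:2.
Sum = 2 + 1 + 2 + 2 + 2 + 1 + 1 + 2 = 13.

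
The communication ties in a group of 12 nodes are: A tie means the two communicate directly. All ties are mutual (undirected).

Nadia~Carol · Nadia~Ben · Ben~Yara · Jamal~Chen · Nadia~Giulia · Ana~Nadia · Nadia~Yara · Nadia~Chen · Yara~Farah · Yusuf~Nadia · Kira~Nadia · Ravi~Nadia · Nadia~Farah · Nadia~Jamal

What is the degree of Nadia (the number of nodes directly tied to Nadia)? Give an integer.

Nadia is directly tied to Ana, Ben, Carol, Chen, Farah, Giulia, Jamal, Kira, Ravi, Yara, and Yusuf. That is 11 neighbors, so the degree of Nadia is 11.

11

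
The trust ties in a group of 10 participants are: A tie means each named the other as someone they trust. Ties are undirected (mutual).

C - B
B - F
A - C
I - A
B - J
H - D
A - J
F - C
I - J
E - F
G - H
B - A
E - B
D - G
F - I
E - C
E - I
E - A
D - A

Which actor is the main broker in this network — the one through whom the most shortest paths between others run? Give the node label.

A

Unnormalized betweenness of each node: A:233/12, B:7/3, C:1, D:14, E:19/12, F:7/12, G:0, H:0, I:11/6, J:1/4.
A has the largest value, 233/12, making it the main broker — the node through which the most shortest paths run.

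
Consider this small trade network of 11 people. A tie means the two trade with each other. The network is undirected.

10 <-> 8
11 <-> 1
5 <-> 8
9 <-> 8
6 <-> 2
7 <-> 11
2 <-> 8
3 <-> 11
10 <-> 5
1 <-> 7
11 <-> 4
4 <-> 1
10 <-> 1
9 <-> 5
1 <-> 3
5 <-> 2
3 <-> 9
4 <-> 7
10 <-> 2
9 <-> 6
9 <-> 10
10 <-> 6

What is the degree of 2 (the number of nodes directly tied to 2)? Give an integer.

2 is directly tied to 5, 6, 8, and 10. That is 4 neighbors, so the degree of 2 is 4.

4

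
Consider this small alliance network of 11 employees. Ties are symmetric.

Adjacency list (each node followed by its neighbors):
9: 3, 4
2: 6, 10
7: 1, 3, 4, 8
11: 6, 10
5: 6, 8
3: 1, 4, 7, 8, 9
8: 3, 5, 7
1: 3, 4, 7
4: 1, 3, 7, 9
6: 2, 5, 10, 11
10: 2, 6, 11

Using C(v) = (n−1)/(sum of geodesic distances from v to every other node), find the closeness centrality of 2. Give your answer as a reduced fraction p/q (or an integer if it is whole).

5/16

Distances from 2: 1:5, 3:4, 4:5, 5:2, 6:1, 7:4, 8:3, 9:5, 10:1, 11:2. Sum = 32.
n = 11, so closeness = 10/32 = 5/16.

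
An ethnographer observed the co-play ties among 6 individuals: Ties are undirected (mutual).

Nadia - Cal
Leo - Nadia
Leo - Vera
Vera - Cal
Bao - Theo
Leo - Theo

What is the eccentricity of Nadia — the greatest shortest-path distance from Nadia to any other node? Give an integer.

Distances from Nadia: Bao:3, Cal:1, Leo:1, Theo:2, Vera:2.
The largest is 3 (to Bao), so the eccentricity of Nadia is 3.

3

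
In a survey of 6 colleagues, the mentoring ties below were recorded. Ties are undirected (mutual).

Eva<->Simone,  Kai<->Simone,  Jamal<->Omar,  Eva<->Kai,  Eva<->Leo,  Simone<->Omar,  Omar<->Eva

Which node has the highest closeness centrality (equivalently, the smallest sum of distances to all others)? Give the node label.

Eva

Farness (sum of distances to all others) for each node — Eva:6, Jamal:11, Kai:9, Leo:10, Omar:7, Simone:7.
The smallest farness is 6, for Eva, so Eva has the highest closeness.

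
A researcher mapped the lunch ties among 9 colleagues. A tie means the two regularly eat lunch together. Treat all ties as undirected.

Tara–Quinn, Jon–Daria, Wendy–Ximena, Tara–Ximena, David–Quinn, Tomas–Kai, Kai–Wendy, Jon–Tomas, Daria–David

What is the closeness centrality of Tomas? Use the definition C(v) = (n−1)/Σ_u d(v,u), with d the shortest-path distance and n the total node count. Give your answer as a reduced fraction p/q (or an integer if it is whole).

2/5

Distances from Tomas: Daria:2, David:3, Jon:1, Kai:1, Quinn:4, Tara:4, Wendy:2, Ximena:3. Sum = 20.
n = 9, so closeness = 8/20 = 2/5.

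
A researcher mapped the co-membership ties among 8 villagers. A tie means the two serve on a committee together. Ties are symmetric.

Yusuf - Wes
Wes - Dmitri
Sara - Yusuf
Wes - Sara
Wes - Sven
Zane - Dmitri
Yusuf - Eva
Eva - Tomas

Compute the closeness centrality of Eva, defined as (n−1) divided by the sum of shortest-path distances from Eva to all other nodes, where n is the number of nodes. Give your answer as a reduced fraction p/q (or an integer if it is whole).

Distances from Eva: Dmitri:3, Sara:2, Sven:3, Tomas:1, Wes:2, Yusuf:1, Zane:4. Sum = 16.
n = 8, so closeness = 7/16.

7/16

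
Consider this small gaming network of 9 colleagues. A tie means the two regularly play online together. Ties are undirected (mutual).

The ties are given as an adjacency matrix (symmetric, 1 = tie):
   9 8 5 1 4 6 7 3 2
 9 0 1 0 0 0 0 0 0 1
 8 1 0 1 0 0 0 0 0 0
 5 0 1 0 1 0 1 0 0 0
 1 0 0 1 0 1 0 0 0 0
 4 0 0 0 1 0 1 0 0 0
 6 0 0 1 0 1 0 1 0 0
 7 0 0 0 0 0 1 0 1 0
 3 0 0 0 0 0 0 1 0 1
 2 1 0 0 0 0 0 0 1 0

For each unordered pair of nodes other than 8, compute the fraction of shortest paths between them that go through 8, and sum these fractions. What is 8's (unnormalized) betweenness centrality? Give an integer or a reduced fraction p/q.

Pairs whose geodesics pass through 8 — 9–5: 1; 9–1: 1; 9–4: 2/2; 9–6: 1; 5–2: 1; 1–2: 1.
All other pairs contribute 0.
Summing the contributions gives betweenness(8) = 6.

6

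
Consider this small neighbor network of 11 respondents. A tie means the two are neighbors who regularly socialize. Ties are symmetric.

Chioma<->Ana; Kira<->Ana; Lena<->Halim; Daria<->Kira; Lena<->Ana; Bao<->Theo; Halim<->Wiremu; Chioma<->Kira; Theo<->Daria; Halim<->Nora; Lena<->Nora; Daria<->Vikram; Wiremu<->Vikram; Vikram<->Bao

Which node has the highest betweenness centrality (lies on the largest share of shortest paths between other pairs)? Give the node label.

Daria

Unnormalized betweenness of each node: Ana:28/3, Bao:11/6, Chioma:0, Daria:41/3, Halim:26/3, Kira:34/3, Lena:25/3, Nora:0, Theo:2, Vikram:38/3, Wiremu:55/6.
Daria has the largest value, 41/3, making it the main broker — the node through which the most shortest paths run.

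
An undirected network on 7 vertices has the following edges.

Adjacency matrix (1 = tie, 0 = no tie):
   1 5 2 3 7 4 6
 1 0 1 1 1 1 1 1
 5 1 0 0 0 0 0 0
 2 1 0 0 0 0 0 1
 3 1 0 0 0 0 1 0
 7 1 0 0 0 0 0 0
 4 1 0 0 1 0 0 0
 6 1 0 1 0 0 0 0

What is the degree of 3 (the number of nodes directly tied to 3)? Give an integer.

3 is directly tied to 1 and 4. That is 2 neighbors, so the degree of 3 is 2.

2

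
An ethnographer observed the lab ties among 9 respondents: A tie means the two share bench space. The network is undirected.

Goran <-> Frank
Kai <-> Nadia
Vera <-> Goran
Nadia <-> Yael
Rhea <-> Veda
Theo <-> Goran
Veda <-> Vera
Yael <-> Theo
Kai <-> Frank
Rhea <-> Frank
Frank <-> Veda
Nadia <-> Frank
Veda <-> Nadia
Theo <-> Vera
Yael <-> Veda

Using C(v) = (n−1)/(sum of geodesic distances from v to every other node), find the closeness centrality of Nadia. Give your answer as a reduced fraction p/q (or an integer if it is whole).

Distances from Nadia: Frank:1, Goran:2, Kai:1, Rhea:2, Theo:2, Veda:1, Vera:2, Yael:1. Sum = 12.
n = 9, so closeness = 8/12 = 2/3.

2/3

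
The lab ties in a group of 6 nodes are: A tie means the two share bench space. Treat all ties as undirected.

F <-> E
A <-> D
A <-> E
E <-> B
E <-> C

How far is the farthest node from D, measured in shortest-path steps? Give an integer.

Distances from D: A:1, B:3, C:3, E:2, F:3.
The largest is 3 (to B, F, and C), so the eccentricity of D is 3.

3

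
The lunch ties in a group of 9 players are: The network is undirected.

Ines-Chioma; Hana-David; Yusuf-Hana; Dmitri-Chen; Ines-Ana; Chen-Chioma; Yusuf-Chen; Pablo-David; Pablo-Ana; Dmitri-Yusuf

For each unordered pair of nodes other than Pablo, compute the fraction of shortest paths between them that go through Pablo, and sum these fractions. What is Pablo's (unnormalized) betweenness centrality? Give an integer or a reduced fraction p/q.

9/2

Pairs whose geodesics pass through Pablo — Hana–Ines: 1/2; Hana–Ana: 1; Yusuf–Ana: 1/2; Chioma–David: 1/2; Ines–David: 1; Ana–David: 1.
All other pairs contribute 0.
Summing the contributions gives betweenness(Pablo) = 9/2.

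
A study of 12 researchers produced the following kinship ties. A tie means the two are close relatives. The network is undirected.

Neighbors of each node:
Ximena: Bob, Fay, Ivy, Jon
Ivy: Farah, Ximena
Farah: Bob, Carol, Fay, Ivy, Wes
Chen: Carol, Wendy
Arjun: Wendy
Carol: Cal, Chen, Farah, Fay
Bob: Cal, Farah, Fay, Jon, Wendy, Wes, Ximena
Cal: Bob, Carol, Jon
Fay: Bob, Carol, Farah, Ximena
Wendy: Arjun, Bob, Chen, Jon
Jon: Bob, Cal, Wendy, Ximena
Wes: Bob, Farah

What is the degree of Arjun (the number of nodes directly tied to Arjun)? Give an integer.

Arjun is directly tied to Wendy. That is 1 neighbor, so the degree of Arjun is 1.

1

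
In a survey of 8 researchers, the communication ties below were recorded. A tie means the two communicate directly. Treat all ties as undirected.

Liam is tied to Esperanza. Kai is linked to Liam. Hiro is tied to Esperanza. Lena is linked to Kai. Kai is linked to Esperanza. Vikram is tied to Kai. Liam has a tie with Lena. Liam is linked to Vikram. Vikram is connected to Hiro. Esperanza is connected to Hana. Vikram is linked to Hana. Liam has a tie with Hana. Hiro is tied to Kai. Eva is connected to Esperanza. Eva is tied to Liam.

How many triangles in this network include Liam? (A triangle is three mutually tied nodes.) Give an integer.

6

Liam's neighbors: Esperanza, Eva, Hana, Kai, Lena, and Vikram.
Neighbor pairs that are themselves tied: Liam–Esperanza–Eva; Liam–Esperanza–Hana; Liam–Esperanza–Kai; Liam–Hana–Vikram; Liam–Kai–Lena; Liam–Kai–Vikram. Each forms one triangle with Liam, for 6 in total.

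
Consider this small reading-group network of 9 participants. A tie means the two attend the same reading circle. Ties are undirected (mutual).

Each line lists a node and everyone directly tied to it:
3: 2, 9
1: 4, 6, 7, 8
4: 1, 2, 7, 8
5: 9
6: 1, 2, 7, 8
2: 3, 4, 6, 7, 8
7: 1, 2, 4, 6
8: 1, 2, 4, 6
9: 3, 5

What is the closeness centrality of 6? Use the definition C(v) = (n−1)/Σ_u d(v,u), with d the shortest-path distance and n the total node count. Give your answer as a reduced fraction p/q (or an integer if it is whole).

Distances from 6: 1:1, 2:1, 3:2, 4:2, 5:4, 7:1, 8:1, 9:3. Sum = 15.
n = 9, so closeness = 8/15.

8/15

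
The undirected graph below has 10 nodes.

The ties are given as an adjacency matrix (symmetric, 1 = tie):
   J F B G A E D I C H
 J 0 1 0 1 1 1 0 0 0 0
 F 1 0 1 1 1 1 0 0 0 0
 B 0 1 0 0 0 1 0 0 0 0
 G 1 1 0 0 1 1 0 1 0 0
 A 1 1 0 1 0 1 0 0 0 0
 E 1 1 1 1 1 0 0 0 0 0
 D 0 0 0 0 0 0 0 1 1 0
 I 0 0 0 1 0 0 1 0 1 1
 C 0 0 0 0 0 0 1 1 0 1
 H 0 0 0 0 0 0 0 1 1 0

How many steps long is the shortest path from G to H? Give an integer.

One shortest route is G – I – H, which uses 2 edges, and G and H are not directly tied, so nothing shorter exists. So d(G,H) = 2.

2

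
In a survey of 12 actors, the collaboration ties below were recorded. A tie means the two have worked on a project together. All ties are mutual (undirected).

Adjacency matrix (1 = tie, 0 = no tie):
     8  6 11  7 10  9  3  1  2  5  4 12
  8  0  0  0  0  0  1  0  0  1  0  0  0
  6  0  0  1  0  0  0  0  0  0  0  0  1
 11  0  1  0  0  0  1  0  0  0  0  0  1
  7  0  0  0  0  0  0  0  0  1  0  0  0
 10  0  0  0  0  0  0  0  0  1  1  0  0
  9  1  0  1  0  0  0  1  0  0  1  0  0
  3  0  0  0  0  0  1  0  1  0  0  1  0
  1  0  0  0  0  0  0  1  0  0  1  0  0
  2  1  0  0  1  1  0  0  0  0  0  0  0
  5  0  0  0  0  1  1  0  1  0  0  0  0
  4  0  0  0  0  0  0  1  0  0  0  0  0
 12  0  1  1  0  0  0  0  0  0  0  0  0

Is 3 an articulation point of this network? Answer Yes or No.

Yes

Removing 3 leaves {1, 2, 5, 6, 7, 8, 9, 10, 11, and 12} with no path to {4}, so the network splits into 2 components. 3 is a cut vertex.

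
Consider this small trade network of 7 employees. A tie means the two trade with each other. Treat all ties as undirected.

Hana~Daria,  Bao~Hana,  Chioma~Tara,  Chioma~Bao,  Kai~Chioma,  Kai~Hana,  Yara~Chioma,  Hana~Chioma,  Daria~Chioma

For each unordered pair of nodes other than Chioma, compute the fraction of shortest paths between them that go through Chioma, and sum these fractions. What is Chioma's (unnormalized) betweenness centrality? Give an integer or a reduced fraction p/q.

21/2

Pairs whose geodesics pass through Chioma — Bao–Tara: 1; Bao–Kai: 1/2; Bao–Yara: 1; Bao–Daria: 1/2; Tara–Kai: 1; Tara–Hana: 1; Tara–Yara: 1; Tara–Daria: 1; Kai–Yara: 1; Kai–Daria: 1/2; Hana–Yara: 1; Yara–Daria: 1.
All other pairs contribute 0.
Summing the contributions gives betweenness(Chioma) = 21/2.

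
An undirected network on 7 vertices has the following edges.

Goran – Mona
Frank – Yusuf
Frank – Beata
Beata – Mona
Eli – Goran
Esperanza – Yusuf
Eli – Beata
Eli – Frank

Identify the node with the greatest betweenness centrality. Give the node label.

Unnormalized betweenness of each node: Beata:7/2, Eli:7/2, Esperanza:0, Frank:8, Goran:1/2, Mona:1/2, Yusuf:5.
Frank has the largest value, 8, making it the main broker — the node through which the most shortest paths run.

Frank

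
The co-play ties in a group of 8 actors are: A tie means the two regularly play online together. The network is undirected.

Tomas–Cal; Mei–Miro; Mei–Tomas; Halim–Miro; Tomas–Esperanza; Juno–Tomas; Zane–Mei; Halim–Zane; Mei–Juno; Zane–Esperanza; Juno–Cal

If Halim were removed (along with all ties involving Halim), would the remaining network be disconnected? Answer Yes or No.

Even without Halim, every remaining node can still reach every other (the residual graph is connected), so Halim is not a cut vertex.

No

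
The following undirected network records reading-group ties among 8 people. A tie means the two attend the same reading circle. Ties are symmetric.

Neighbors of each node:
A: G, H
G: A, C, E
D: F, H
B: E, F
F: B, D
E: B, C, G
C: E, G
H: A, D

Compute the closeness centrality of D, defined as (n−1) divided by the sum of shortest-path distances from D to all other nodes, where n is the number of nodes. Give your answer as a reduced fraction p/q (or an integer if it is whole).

Distances from D: A:2, B:2, C:4, E:3, F:1, G:3, H:1. Sum = 16.
n = 8, so closeness = 7/16.

7/16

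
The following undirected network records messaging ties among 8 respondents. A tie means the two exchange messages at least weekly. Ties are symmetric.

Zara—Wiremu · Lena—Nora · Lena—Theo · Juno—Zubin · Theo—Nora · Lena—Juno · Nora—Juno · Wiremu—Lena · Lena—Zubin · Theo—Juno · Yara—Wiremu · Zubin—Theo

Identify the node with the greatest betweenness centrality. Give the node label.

Unnormalized betweenness of each node: Juno:1/3, Lena:37/3, Nora:0, Theo:1/3, Wiremu:11, Yara:0, Zara:0, Zubin:0.
Lena has the largest value, 37/3, making it the main broker — the node through which the most shortest paths run.

Lena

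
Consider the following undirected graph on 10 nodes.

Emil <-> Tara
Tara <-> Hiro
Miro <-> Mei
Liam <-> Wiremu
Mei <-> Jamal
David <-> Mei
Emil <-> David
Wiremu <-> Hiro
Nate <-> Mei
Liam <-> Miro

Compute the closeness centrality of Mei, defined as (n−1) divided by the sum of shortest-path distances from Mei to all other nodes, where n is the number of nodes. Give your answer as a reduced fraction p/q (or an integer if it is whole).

Distances from Mei: David:1, Emil:2, Hiro:4, Jamal:1, Liam:2, Miro:1, Nate:1, Tara:3, Wiremu:3. Sum = 18.
n = 10, so closeness = 9/18 = 1/2.

1/2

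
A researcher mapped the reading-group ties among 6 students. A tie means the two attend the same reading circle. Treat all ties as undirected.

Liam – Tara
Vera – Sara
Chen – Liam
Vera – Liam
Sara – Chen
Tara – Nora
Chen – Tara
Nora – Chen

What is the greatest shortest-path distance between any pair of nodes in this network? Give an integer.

3

Eccentricity of each node (its greatest distance to any other): Chen:2, Liam:2, Nora:3, Sara:2, Tara:2, Vera:3.
The maximum eccentricity is 3, realized for instance by the pair Nora–Vera via Nora – Tara – Liam – Vera. So the diameter is 3.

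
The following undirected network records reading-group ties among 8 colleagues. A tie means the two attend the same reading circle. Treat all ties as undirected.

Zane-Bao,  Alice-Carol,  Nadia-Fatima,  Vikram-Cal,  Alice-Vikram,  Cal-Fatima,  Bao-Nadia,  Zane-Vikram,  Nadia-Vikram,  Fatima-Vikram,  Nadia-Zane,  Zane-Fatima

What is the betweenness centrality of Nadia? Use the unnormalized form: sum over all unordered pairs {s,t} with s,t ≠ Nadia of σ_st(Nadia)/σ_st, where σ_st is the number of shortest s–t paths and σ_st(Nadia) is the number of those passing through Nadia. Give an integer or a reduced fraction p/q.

5/2

Pairs whose geodesics pass through Nadia — Bao–Fatima: 1/2; Bao–Vikram: 1/2; Bao–Cal: 2/4; Bao–Carol: 1/2; Bao–Alice: 1/2.
All other pairs contribute 0.
Summing the contributions gives betweenness(Nadia) = 5/2.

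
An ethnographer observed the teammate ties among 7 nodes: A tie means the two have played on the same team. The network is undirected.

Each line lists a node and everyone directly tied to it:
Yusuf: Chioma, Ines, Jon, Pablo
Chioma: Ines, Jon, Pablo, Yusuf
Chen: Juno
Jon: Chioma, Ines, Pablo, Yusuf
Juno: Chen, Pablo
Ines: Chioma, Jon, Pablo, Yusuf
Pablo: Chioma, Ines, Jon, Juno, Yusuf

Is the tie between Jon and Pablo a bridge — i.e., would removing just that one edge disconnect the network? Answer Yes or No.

No

Even without that edge, Jon still reaches Pablo via Jon – Ines – Pablo, so the network stays connected. Not a bridge.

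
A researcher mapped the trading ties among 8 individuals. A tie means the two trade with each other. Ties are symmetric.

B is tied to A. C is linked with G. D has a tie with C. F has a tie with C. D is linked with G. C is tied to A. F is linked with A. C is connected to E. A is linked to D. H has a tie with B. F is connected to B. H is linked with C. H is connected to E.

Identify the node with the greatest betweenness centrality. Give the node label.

Unnormalized betweenness of each node: A:7/3, B:1, C:39/4, D:3/4, E:0, F:7/12, G:0, H:19/12.
C has the largest value, 39/4, making it the main broker — the node through which the most shortest paths run.

C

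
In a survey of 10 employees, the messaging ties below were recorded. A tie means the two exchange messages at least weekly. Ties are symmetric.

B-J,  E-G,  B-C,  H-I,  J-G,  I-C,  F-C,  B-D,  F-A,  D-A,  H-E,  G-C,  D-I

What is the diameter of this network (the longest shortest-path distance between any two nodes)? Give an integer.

Eccentricity of each node (its greatest distance to any other): A:4, B:3, C:2, D:3, E:4, F:3, G:3, H:3, I:3, J:3.
The maximum eccentricity is 4, realized for instance by the pair A–E via A – D – I – H – E. So the diameter is 4.

4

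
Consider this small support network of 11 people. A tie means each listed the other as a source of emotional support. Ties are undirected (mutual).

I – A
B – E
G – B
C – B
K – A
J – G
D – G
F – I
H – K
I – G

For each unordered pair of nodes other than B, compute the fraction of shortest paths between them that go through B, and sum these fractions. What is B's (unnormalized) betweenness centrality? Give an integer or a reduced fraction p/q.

Pairs whose geodesics pass through B — I–E: 1; I–C: 1; J–E: 1; J–C: 1; H–E: 1; H–C: 1; G–E: 1; G–C: 1; A–E: 1; A–C: 1; D–E: 1; D–C: 1; F–E: 1; F–C: 1 … (+3 more pairs).
All other pairs contribute 0.
Summing the contributions gives betweenness(B) = 17.

17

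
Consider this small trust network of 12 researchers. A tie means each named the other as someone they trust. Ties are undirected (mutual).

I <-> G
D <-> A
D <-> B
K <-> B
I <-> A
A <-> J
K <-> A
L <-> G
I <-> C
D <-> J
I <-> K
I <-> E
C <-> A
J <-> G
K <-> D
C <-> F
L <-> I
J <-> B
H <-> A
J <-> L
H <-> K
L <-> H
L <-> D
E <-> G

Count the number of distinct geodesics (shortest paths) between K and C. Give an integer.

The shortest distance is 2. The length-2 paths are: K–I–C; K–A–C.
That gives 2 distinct shortest paths.

2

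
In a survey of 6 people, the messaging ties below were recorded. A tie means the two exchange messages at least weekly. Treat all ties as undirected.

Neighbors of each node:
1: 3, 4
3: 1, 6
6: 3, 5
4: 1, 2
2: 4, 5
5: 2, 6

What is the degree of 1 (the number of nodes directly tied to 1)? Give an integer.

2

1 is directly tied to 3 and 4. That is 2 neighbors, so the degree of 1 is 2.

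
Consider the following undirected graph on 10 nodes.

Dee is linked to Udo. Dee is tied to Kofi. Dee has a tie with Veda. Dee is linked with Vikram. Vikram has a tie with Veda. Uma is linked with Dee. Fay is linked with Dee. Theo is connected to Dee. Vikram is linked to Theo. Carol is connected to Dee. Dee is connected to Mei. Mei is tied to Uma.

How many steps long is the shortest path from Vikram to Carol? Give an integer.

2

One shortest route is Vikram – Dee – Carol, which uses 2 edges, and Vikram and Carol are not directly tied, so nothing shorter exists. So d(Vikram,Carol) = 2.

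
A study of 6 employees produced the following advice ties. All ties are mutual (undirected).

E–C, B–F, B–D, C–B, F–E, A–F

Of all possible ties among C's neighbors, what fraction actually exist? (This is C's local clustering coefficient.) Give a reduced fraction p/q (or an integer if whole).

0

C's neighbors: B and E (k = 2).
Possible neighbor pairs: C(2,2) = 1. Edges among them: none → e = 0.
Clustering(C) = 0/1.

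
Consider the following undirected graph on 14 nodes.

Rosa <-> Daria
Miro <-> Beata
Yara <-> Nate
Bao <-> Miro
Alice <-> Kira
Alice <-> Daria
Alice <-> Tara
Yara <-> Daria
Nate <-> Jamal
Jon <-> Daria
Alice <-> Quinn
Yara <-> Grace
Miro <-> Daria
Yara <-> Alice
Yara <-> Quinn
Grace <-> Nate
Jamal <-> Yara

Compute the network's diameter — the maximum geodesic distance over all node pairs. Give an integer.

4

Eccentricity of each node (its greatest distance to any other): Alice:3, Bao:4, Beata:4, Daria:2, Grace:4, Jamal:4, Jon:3, Kira:4, Miro:3, Nate:4, Quinn:4, Rosa:3, Tara:4, Yara:3.
The maximum eccentricity is 4, realized for instance by the pair Quinn–Beata via Quinn – Alice – Daria – Miro – Beata. So the diameter is 4.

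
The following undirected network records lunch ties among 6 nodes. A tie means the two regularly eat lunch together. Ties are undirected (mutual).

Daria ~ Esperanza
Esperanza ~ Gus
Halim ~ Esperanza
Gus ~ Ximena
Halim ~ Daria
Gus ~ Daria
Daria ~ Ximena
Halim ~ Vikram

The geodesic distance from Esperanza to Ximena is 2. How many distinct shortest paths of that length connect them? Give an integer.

The shortest distance is 2. The length-2 paths are: Esperanza–Gus–Ximena; Esperanza–Daria–Ximena.
That gives 2 distinct shortest paths.

2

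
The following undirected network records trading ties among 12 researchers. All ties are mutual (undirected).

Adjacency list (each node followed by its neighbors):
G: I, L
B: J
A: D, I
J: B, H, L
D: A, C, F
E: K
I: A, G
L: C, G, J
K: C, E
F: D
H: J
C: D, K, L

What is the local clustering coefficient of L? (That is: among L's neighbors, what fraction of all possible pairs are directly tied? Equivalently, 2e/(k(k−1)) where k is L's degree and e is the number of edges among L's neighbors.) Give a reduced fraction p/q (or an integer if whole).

L's neighbors: C, G, and J (k = 3).
Possible neighbor pairs: C(3,2) = 3. Edges among them: none → e = 0.
Clustering(L) = 0/3 = 0.

0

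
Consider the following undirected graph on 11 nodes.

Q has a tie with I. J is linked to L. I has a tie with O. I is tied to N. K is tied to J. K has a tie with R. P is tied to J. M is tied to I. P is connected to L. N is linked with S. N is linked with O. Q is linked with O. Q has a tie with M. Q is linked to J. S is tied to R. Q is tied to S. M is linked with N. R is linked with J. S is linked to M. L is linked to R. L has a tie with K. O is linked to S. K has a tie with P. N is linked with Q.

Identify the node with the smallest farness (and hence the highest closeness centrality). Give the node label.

Q

Farness (sum of distances to all others) for each node — I:20, J:15, K:20, L:20, M:19, N:18, O:19, P:22, Q:14, R:17, S:16.
The smallest farness is 14, for Q, so Q has the highest closeness.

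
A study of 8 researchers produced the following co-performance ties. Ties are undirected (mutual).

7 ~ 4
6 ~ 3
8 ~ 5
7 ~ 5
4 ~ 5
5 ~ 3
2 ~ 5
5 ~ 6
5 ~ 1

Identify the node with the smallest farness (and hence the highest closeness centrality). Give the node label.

5

Farness (sum of distances to all others) for each node — 1:13, 2:13, 3:12, 4:12, 5:7, 6:12, 7:12, 8:13.
The smallest farness is 7, for 5, so 5 has the highest closeness.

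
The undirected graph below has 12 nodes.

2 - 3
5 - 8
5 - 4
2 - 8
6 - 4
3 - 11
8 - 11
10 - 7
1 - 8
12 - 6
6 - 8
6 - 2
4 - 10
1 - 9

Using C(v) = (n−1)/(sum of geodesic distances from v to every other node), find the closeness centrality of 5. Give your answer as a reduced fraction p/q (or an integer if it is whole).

Distances from 5: 1:2, 2:2, 3:3, 4:1, 6:2, 7:3, 8:1, 9:3, 10:2, 11:2, 12:3. Sum = 24.
n = 12, so closeness = 11/24.

11/24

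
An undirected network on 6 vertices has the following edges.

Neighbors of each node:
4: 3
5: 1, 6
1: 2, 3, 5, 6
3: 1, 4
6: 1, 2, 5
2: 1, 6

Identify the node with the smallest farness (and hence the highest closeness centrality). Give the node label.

1

Farness (sum of distances to all others) for each node — 1:6, 2:9, 3:8, 4:12, 5:9, 6:8.
The smallest farness is 6, for 1, so 1 has the highest closeness.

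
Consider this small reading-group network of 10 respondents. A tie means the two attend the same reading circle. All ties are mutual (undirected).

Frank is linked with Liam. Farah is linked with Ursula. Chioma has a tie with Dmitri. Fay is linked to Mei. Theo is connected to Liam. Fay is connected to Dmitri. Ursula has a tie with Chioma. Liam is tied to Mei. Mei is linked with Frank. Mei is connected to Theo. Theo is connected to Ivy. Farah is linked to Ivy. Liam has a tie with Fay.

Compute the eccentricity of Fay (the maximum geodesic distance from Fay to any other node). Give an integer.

Distances from Fay: Chioma:2, Dmitri:1, Farah:4, Frank:2, Ivy:3, Liam:1, Mei:1, Theo:2, Ursula:3.
The largest is 4 (to Farah), so the eccentricity of Fay is 4.

4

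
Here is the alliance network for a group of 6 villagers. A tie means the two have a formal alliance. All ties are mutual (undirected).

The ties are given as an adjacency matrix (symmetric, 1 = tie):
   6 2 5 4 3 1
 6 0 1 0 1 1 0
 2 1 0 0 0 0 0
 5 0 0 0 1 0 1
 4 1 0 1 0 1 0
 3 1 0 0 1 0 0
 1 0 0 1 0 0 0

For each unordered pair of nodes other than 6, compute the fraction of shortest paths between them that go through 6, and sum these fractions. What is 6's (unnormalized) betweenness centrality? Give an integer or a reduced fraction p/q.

4

Pairs whose geodesics pass through 6 — 2–5: 1; 2–4: 1; 2–3: 1; 2–1: 1.
All other pairs contribute 0.
Summing the contributions gives betweenness(6) = 4.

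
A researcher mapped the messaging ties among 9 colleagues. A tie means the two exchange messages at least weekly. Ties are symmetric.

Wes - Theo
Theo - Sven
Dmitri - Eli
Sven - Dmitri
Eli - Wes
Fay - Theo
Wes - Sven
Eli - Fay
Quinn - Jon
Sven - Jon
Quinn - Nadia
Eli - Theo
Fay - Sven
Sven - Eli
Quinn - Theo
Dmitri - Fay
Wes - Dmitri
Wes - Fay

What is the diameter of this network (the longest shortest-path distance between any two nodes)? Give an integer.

Eccentricity of each node (its greatest distance to any other): Dmitri:4, Eli:3, Fay:3, Jon:2, Nadia:4, Quinn:3, Sven:3, Theo:2, Wes:3.
The maximum eccentricity is 4, realized for instance by the pair Dmitri–Nadia via Dmitri – Sven – Jon – Quinn – Nadia. So the diameter is 4.

4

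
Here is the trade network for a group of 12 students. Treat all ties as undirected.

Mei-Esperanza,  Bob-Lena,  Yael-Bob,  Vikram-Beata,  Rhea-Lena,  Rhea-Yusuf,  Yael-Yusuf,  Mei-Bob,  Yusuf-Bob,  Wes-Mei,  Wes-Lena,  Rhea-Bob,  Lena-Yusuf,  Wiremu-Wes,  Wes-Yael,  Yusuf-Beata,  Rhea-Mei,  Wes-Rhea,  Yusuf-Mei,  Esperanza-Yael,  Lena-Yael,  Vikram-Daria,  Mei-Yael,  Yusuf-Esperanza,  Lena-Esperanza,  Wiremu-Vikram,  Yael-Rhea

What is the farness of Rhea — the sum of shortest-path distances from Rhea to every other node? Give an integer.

19

Distances from Rhea: Beata:2, Bob:1, Daria:4, Esperanza:2, Lena:1, Mei:1, Vikram:3, Wes:1, Wiremu:2, Yael:1, Yusuf:1.
Sum = 2 + 1 + 4 + 2 + 1 + 1 + 3 + 1 + 2 + 1 + 1 = 19.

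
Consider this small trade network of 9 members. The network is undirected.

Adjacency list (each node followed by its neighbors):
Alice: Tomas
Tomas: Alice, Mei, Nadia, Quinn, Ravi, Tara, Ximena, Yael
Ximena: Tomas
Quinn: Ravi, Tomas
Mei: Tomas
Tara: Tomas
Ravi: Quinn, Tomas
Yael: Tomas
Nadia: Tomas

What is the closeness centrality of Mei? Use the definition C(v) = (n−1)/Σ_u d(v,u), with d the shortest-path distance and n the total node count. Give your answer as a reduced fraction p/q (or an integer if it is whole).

Distances from Mei: Alice:2, Nadia:2, Quinn:2, Ravi:2, Tara:2, Tomas:1, Ximena:2, Yael:2. Sum = 15.
n = 9, so closeness = 8/15.

8/15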